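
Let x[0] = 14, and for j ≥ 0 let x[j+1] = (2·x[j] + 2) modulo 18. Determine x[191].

6

Listing terms: x[0] = 14; x[1] = 12; x[2] = 8; x[3] = 0; x[4] = 2; x[5] = 6; x[6] = 14.
The sequence repeats with period 6.
So x[191] = x[0 + ((191-0) mod 6)] = x[5] = 6.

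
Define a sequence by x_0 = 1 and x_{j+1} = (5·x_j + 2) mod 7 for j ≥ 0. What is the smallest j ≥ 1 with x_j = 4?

5

Listing terms: x_0 = 1; x_1 = 0; x_2 = 2; x_3 = 5; x_4 = 6; x_5 = 4; x_6 = 1.
The sequence repeats with period 6.
The value 4 first appears (with j ≥ 1) at x_5.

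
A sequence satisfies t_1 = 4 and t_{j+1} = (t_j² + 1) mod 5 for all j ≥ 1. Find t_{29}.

2

Computing terms: t_1 = 4, t_2 = 2, t_3 = 0, t_4 = 1, t_5 = 2.
Since t_5 = t_2 = 2, the sequence is eventually periodic: after a pre-period of length 1 it cycles with period 3.
For j ≥ 2, t_j depends only on (j - 2) mod 3. (29 - 2) mod 3 = 0, so t_{29} = t_2 = 2.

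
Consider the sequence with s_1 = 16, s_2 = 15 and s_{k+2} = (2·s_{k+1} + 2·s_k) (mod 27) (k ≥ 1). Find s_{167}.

We have s_1 = 16, s_2 = 15, s_3 = 8, s_4 = 19, s_5 = 0, s_6 = 11, s_7 = 22, s_8 = 12, s_9 = 14, s_{10} = 25, s_{11} = 24, s_{12} = 17, s_{13} = 1, s_{14} = 9, s_{15} = 20, s_{16} = 4, s_{17} = 21, s_{18} = 23, s_{19} = 7, s_{20} = 6, s_{21} = 26, s_{22} = 10, s_{23} = 18, s_{24} = 2, s_{25} = 13, s_{26} = 3, s_{27} = 5, s_{28} = 16, s_{29} = 15.
The sequence repeats with period 27.
So s_{167} = s_{1 + ((167-1) mod 27)} = s_5 = 0.

0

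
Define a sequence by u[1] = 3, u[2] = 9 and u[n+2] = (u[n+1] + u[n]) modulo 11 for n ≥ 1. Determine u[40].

6

Listing terms: u[1] = 3,  u[2] = 9,  u[3] = 1,  u[4] = 10,  u[5] = 0,  u[6] = 10,  u[7] = 10,  u[8] = 9,  u[9] = 8,  u[10] = 6,  u[11] = 3,  u[12] = 9.
The sequence repeats with period 10.
(40 - 1) mod 10 = 9, so u[40] = u[10] = 6.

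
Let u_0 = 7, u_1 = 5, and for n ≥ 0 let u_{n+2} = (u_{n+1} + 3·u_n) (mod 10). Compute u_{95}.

Computing terms: u_0 = 7,  u_1 = 5,  u_2 = 6,  u_3 = 1,  u_4 = 9,  u_5 = 2,  u_6 = 9,  u_7 = 5,  u_8 = 2,  u_9 = 7,  u_{10} = 3,  u_{11} = 4,  u_{12} = 3,  u_{13} = 5,  u_{14} = 4,  u_{15} = 9,  u_{16} = 1,  u_{17} = 8,  u_{18} = 1,  u_{19} = 5,  u_{20} = 8,  u_{21} = 3,  u_{22} = 7,  u_{23} = 6,  u_{24} = 7,  u_{25} = 5.
Since (u_{24}, u_{25}) = (u_0, u_1) = (7, 5) (two consecutive terms determine the rest), the sequence is periodic with period 24.
(95 - 0) mod 24 = 23, so u_{95} = u_{23} = 6.

6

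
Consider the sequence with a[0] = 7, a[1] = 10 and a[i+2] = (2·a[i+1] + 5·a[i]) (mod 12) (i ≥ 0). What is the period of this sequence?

4

Computing terms: a[0] = 7; a[1] = 10; a[2] = 7; a[3] = 4; a[4] = 7; a[5] = 10.
The sequence repeats with period 4.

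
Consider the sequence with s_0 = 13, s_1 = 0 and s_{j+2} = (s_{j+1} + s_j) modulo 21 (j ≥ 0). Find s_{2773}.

Computing terms: s_0 = 13,  s_1 = 0,  s_2 = 13,  s_3 = 13,  s_4 = 5,  s_5 = 18,  s_6 = 2,  s_7 = 20,  s_8 = 1,  s_9 = 0,  s_{10} = 1,  s_{11} = 1,  s_{12} = 2,  s_{13} = 3,  s_{14} = 5,  s_{15} = 8,  s_{16} = 13,  s_{17} = 0.
The sequence repeats with period 16.
So s_{2773} = s_{0 + ((2773-0) mod 16)} = s_5 = 18.

18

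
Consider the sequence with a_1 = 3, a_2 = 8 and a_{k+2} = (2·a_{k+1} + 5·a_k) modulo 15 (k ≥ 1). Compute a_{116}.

2

a_1 = 3,  a_2 = 8,  a_3 = 1,  a_4 = 12,  a_5 = 14,  a_6 = 13,  a_7 = 6,  a_8 = 2,  a_9 = 4,  a_{10} = 3,  a_{11} = 11,  a_{12} = 7,  a_{13} = 9,  a_{14} = 8,  a_{15} = 1.
Since (a_{14}, a_{15}) = (a_2, a_3) = (8, 1) (two consecutive terms determine the rest), the sequence is eventually periodic: after a pre-period of length 1 it cycles with period 12.
For k ≥ 2, a_k depends only on (k - 2) mod 12. (116 - 2) mod 12 = 6, so a_{116} = a_8 = 2.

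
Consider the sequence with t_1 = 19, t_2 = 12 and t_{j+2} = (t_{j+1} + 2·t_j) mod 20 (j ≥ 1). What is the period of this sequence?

Listing terms: t_1 = 19,  t_2 = 12,  t_3 = 10,  t_4 = 14,  t_5 = 14,  t_6 = 2,  t_7 = 10,  t_8 = 14.
Since (t_7, t_8) = (t_3, t_4) = (10, 14) (two consecutive terms determine the rest), the sequence is eventually periodic: after a pre-period of length 2 it cycles with period 4.

4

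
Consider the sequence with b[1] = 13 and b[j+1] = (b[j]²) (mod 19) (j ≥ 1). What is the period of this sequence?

We have b[1] = 13, b[2] = 17, b[3] = 4, b[4] = 16, b[5] = 9, b[6] = 5, b[7] = 6, b[8] = 17.
Since b[8] = b[2] = 17, the sequence is eventually periodic: after a pre-period of length 1 it cycles with period 6.

6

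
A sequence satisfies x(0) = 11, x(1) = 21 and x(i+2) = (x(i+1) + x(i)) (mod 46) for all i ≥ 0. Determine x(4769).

4

Listing terms: x(0) = 11,  x(1) = 21,  x(2) = 32,  x(3) = 7,  x(4) = 39,  x(5) = 0,  x(6) = 39,  x(7) = 39,  x(8) = 32,  x(9) = 25,  x(10) = 11,  x(11) = 36,  x(12) = 1,  x(13) = 37,  x(14) = 38,  x(15) = 29,  x(16) = 21,  x(17) = 4,  x(18) = 25,  x(19) = 29,  x(20) = 8,  x(21) = 37,  x(22) = 45,  x(23) = 36,  x(24) = 35,  x(25) = 25,  x(26) = 14,  x(27) = 39,  x(28) = 7,  x(29) = 0,  x(30) = 7,  x(31) = 7,  x(32) = 14,  x(33) = 21,  x(34) = 35,  x(35) = 10,  x(36) = 45,  x(37) = 9,  x(38) = 8,  x(39) = 17,  x(40) = 25,  x(41) = 42,  x(42) = 21,  x(43) = 17,  x(44) = 38,  x(45) = 9,  x(46) = 1,  x(47) = 10,  x(48) = 11,  x(49) = 21.
The sequence repeats with period 48.
So x(4769) = x(0 + ((4769-0) mod 48)) = x(17) = 4.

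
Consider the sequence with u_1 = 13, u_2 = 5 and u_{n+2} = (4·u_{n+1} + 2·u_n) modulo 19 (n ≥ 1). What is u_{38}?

We have u_1 = 13,  u_2 = 5,  u_3 = 8,  u_4 = 4,  u_5 = 13,  u_6 = 3,  u_7 = 0,  u_8 = 6,  u_9 = 5,  u_{10} = 13,  u_{11} = 5.
Since (u_{10}, u_{11}) = (u_1, u_2) = (13, 5) (two consecutive terms determine the rest), the sequence is periodic with period 9.
So u_{38} = u_{1 + ((38-1) mod 9)} = u_2 = 5.

5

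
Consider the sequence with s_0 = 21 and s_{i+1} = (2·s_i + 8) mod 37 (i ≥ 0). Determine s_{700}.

Listing terms: s_0 = 21, s_1 = 13, s_2 = 34, s_3 = 2, s_4 = 12, s_5 = 32, s_6 = 35, s_7 = 4, s_8 = 16, s_9 = 3, s_{10} = 14, s_{11} = 36, s_{12} = 6, s_{13} = 20, s_{14} = 11, s_{15} = 30, s_{16} = 31, s_{17} = 33, s_{18} = 0, s_{19} = 8, s_{20} = 24, s_{21} = 19, s_{22} = 9, s_{23} = 26, s_{24} = 23, s_{25} = 17, s_{26} = 5, s_{27} = 18, s_{28} = 7, s_{29} = 22, s_{30} = 15, s_{31} = 1, s_{32} = 10, s_{33} = 28, s_{34} = 27, s_{35} = 25, s_{36} = 21.
Since s_{36} = s_0 = 21, the sequence is periodic with period 36.
(700 - 0) mod 36 = 16, so s_{700} = s_{16} = 31.

31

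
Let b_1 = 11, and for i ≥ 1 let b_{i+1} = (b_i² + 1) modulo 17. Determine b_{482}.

Listing terms: b_1 = 11,  b_2 = 3,  b_3 = 10,  b_4 = 16,  b_5 = 2,  b_6 = 5,  b_7 = 9,  b_8 = 14,  b_9 = 10.
Since b_9 = b_3 = 10, the sequence is eventually periodic: after a pre-period of length 2 it cycles with period 6.
For i ≥ 3, b_i depends only on (i - 3) mod 6. (482 - 3) mod 6 = 5, so b_{482} = b_8 = 14.

14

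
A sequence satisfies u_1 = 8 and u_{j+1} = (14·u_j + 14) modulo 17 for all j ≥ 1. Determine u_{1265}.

8

Listing terms: u_1 = 8,  u_2 = 7,  u_3 = 10,  u_4 = 1,  u_5 = 11,  u_6 = 15,  u_7 = 3,  u_8 = 5,  u_9 = 16,  u_{10} = 0,  u_{11} = 14,  u_{12} = 6,  u_{13} = 13,  u_{14} = 9,  u_{15} = 4,  u_{16} = 2,  u_{17} = 8.
Since u_{17} = u_1 = 8, the sequence is periodic with period 16.
(1265 - 1) mod 16 = 0, so u_{1265} = u_1 = 8.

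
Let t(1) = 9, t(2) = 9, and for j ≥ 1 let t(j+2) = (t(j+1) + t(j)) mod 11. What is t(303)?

7

Listing terms: t(1) = 9, t(2) = 9, t(3) = 7, t(4) = 5, t(5) = 1, t(6) = 6, t(7) = 7, t(8) = 2, t(9) = 9, t(10) = 0, t(11) = 9, t(12) = 9.
The sequence repeats with period 10.
(303 - 1) mod 10 = 2, so t(303) = t(3) = 7.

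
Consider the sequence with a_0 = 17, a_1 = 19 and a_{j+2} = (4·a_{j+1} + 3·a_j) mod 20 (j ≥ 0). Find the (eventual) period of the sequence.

24

Computing terms: a_0 = 17,  a_1 = 19,  a_2 = 7,  a_3 = 5,  a_4 = 1,  a_5 = 19,  a_6 = 19,  a_7 = 13,  a_8 = 9,  a_9 = 15,  a_{10} = 7,  a_{11} = 13,  a_{12} = 13,  a_{13} = 11,  a_{14} = 3,  a_{15} = 5,  a_{16} = 9,  a_{17} = 11,  a_{18} = 11,  a_{19} = 17,  a_{20} = 1,  a_{21} = 15,  a_{22} = 3,  a_{23} = 17,  a_{24} = 17,  a_{25} = 19.
The sequence repeats with period 24.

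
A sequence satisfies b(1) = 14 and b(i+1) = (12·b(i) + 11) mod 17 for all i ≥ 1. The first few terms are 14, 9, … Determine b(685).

8

We have b(1) = 14, b(2) = 9, b(3) = 0, b(4) = 11, b(5) = 7, b(6) = 10, b(7) = 12, b(8) = 2, b(9) = 1, b(10) = 6, b(11) = 15, b(12) = 4, b(13) = 8, b(14) = 5, b(15) = 3, b(16) = 13, b(17) = 14.
The sequence repeats with period 16.
(685 - 1) mod 16 = 12, so b(685) = b(13) = 8.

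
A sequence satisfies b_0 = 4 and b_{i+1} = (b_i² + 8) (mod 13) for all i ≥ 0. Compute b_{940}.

11

Listing terms: b_0 = 4, b_1 = 11, b_2 = 12, b_3 = 9, b_4 = 11.
Since b_4 = b_1 = 11, the sequence is eventually periodic: after a pre-period of length 1 it cycles with period 3.
For i ≥ 1, b_i depends only on (i - 1) mod 3. (940 - 1) mod 3 = 0, so b_{940} = b_1 = 11.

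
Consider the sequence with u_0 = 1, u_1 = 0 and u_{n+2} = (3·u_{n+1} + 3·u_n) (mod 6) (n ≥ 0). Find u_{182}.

We have u_0 = 1,  u_1 = 0,  u_2 = 3,  u_3 = 3,  u_4 = 0,  u_5 = 3.
Since (u_4, u_5) = (u_1, u_2) = (0, 3) (two consecutive terms determine the rest), the sequence is eventually periodic: after a pre-period of length 1 it cycles with period 3.
For n ≥ 1, u_n depends only on (n - 1) mod 3. (182 - 1) mod 3 = 1, so u_{182} = u_2 = 3.

3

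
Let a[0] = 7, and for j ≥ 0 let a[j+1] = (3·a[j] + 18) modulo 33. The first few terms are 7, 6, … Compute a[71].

6

Listing terms: a[0] = 7,  a[1] = 6,  a[2] = 3,  a[3] = 27,  a[4] = 0,  a[5] = 18,  a[6] = 6.
Since a[6] = a[1] = 6, the sequence is eventually periodic: after a pre-period of length 1 it cycles with period 5.
For j ≥ 1, a[j] depends only on (j - 1) mod 5. (71 - 1) mod 5 = 0, so a[71] = a[1] = 6.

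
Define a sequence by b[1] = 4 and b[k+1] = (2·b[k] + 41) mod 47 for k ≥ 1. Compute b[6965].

Listing terms: b[1] = 4, b[2] = 2, b[3] = 45, b[4] = 37, b[5] = 21, b[6] = 36, b[7] = 19, b[8] = 32, b[9] = 11, b[10] = 16, b[11] = 26, b[12] = 46, b[13] = 39, b[14] = 25, b[15] = 44, b[16] = 35, b[17] = 17, b[18] = 28, b[19] = 3, b[20] = 0, b[21] = 41, b[22] = 29, b[23] = 5, b[24] = 4.
The sequence repeats with period 23.
So b[6965] = b[1 + ((6965-1) mod 23)] = b[19] = 3.

3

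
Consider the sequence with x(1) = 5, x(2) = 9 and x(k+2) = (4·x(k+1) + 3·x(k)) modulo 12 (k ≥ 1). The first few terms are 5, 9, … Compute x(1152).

3

We have x(1) = 5; x(2) = 9; x(3) = 3; x(4) = 3; x(5) = 9; x(6) = 9; x(7) = 3.
Since (x(6), x(7)) = (x(2), x(3)) = (9, 3) (two consecutive terms determine the rest), the sequence is eventually periodic: after a pre-period of length 1 it cycles with period 4.
For k ≥ 2, x(k) depends only on (k - 2) mod 4. (1152 - 2) mod 4 = 2, so x(1152) = x(4) = 3.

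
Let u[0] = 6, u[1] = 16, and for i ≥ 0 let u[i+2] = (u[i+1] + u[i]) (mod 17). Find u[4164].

u[0] = 6; u[1] = 16; u[2] = 5; u[3] = 4; u[4] = 9; u[5] = 13; u[6] = 5; u[7] = 1; u[8] = 6; u[9] = 7; u[10] = 13; u[11] = 3; u[12] = 16; u[13] = 2; u[14] = 1; u[15] = 3; u[16] = 4; u[17] = 7; u[18] = 11; u[19] = 1; u[20] = 12; u[21] = 13; u[22] = 8; u[23] = 4; u[24] = 12; u[25] = 16; u[26] = 11; u[27] = 10; u[28] = 4; u[29] = 14; u[30] = 1; u[31] = 15; u[32] = 16; u[33] = 14; u[34] = 13; u[35] = 10; u[36] = 6; u[37] = 16.
Since (u[36], u[37]) = (u[0], u[1]) = (6, 16) (two consecutive terms determine the rest), the sequence is periodic with period 36.
(4164 - 0) mod 36 = 24, so u[4164] = u[24] = 12.

12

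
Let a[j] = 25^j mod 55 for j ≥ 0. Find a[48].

We have a[0] = 1; a[1] = 25; a[2] = 20; a[3] = 5; a[4] = 15; a[5] = 45; a[6] = 25.
Since a[6] = a[1] = 25, the sequence is eventually periodic: after a pre-period of length 1 it cycles with period 5.
For j ≥ 1, a[j] depends only on (j - 1) mod 5. (48 - 1) mod 5 = 2, so a[48] = a[3] = 5.

5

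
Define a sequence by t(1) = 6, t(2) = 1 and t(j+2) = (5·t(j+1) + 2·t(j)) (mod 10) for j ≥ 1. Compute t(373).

9

t(1) = 6, t(2) = 1, t(3) = 7, t(4) = 7, t(5) = 9, t(6) = 9, t(7) = 3, t(8) = 3, t(9) = 1, t(10) = 1, t(11) = 7.
Since (t(10), t(11)) = (t(2), t(3)) = (1, 7) (two consecutive terms determine the rest), the sequence is eventually periodic: after a pre-period of length 1 it cycles with period 8.
For j ≥ 2, t(j) depends only on (j - 2) mod 8. (373 - 2) mod 8 = 3, so t(373) = t(5) = 9.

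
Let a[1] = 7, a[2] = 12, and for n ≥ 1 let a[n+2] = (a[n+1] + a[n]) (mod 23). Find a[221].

Computing terms: a[1] = 7; a[2] = 12; a[3] = 19; a[4] = 8; a[5] = 4; a[6] = 12; a[7] = 16; a[8] = 5; a[9] = 21; a[10] = 3; a[11] = 1; a[12] = 4; a[13] = 5; a[14] = 9; a[15] = 14; a[16] = 0; a[17] = 14; a[18] = 14; a[19] = 5; a[20] = 19; a[21] = 1; a[22] = 20; a[23] = 21; a[24] = 18; a[25] = 16; a[26] = 11; a[27] = 4; a[28] = 15; a[29] = 19; a[30] = 11; a[31] = 7; a[32] = 18; a[33] = 2; a[34] = 20; a[35] = 22; a[36] = 19; a[37] = 18; a[38] = 14; a[39] = 9; a[40] = 0; a[41] = 9; a[42] = 9; a[43] = 18; a[44] = 4; a[45] = 22; a[46] = 3; a[47] = 2; a[48] = 5; a[49] = 7; a[50] = 12.
Since (a[49], a[50]) = (a[1], a[2]) = (7, 12) (two consecutive terms determine the rest), the sequence is periodic with period 48.
So a[221] = a[1 + ((221-1) mod 48)] = a[29] = 19.

19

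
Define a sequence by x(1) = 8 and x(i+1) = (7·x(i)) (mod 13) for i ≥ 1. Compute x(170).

4

x(1) = 8; x(2) = 4; x(3) = 2; x(4) = 1; x(5) = 7; x(6) = 10; x(7) = 5; x(8) = 9; x(9) = 11; x(10) = 12; x(11) = 6; x(12) = 3; x(13) = 8.
Since x(13) = x(1) = 8, the sequence is periodic with period 12.
(170 - 1) mod 12 = 1, so x(170) = x(2) = 4.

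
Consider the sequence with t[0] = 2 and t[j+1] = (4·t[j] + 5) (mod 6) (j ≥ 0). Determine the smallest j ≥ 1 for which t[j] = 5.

3

t[0] = 2, t[1] = 1, t[2] = 3, t[3] = 5, t[4] = 1.
Since t[4] = t[1] = 1, the sequence is eventually periodic: after a pre-period of length 1 it cycles with period 3.
The value 5 first appears (with j ≥ 1) at t[3].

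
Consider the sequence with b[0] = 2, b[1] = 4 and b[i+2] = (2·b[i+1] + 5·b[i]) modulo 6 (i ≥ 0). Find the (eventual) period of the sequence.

3

We have b[0] = 2, b[1] = 4, b[2] = 0, b[3] = 2, b[4] = 4.
The sequence repeats with period 3.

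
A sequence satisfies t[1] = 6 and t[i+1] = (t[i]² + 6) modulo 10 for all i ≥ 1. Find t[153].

0

Computing terms: t[1] = 6,  t[2] = 2,  t[3] = 0,  t[4] = 6.
The sequence repeats with period 3.
(153 - 1) mod 3 = 2, so t[153] = t[3] = 0.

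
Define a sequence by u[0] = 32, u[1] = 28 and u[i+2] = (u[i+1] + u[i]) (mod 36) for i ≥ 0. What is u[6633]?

4

Listing terms: u[0] = 32, u[1] = 28, u[2] = 24, u[3] = 16, u[4] = 4, u[5] = 20, u[6] = 24, u[7] = 8, u[8] = 32, u[9] = 4, u[10] = 0, u[11] = 4, u[12] = 4, u[13] = 8, u[14] = 12, u[15] = 20, u[16] = 32, u[17] = 16, u[18] = 12, u[19] = 28, u[20] = 4, u[21] = 32, u[22] = 0, u[23] = 32, u[24] = 32, u[25] = 28.
The sequence repeats with period 24.
(6633 - 0) mod 24 = 9, so u[6633] = u[9] = 4.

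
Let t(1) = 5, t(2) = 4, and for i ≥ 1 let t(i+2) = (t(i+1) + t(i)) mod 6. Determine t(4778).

Listing terms: t(1) = 5; t(2) = 4; t(3) = 3; t(4) = 1; t(5) = 4; t(6) = 5; t(7) = 3; t(8) = 2; t(9) = 5; t(10) = 1; t(11) = 0; t(12) = 1; t(13) = 1; t(14) = 2; t(15) = 3; t(16) = 5; t(17) = 2; t(18) = 1; t(19) = 3; t(20) = 4; t(21) = 1; t(22) = 5; t(23) = 0; t(24) = 5; t(25) = 5; t(26) = 4.
Since (t(25), t(26)) = (t(1), t(2)) = (5, 4) (two consecutive terms determine the rest), the sequence is periodic with period 24.
(4778 - 1) mod 24 = 1, so t(4778) = t(2) = 4.

4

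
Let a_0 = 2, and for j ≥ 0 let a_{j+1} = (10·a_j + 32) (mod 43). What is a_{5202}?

a_0 = 2, a_1 = 9, a_2 = 36, a_3 = 5, a_4 = 39, a_5 = 35, a_6 = 38, a_7 = 25, a_8 = 24, a_9 = 14, a_{10} = 0, a_{11} = 32, a_{12} = 8, a_{13} = 26, a_{14} = 34, a_{15} = 28, a_{16} = 11, a_{17} = 13, a_{18} = 33, a_{19} = 18, a_{20} = 40, a_{21} = 2.
Since a_{21} = a_0 = 2, the sequence is periodic with period 21.
(5202 - 0) mod 21 = 15, so a_{5202} = a_{15} = 28.

28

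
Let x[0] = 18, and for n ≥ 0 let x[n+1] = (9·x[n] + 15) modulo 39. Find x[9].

18

Computing terms: x[0] = 18; x[1] = 21; x[2] = 9; x[3] = 18.
The sequence repeats with period 3.
So x[9] = x[0 + ((9-0) mod 3)] = x[0] = 18.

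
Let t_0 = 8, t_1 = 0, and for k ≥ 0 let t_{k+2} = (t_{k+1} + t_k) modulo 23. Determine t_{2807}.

Listing terms: t_0 = 8, t_1 = 0, t_2 = 8, t_3 = 8, t_4 = 16, t_5 = 1, t_6 = 17, t_7 = 18, t_8 = 12, t_9 = 7, t_{10} = 19, t_{11} = 3, t_{12} = 22, t_{13} = 2, t_{14} = 1, t_{15} = 3, t_{16} = 4, t_{17} = 7, t_{18} = 11, t_{19} = 18, t_{20} = 6, t_{21} = 1, t_{22} = 7, t_{23} = 8, t_{24} = 15, t_{25} = 0, t_{26} = 15, t_{27} = 15, t_{28} = 7, t_{29} = 22, t_{30} = 6, t_{31} = 5, t_{32} = 11, t_{33} = 16, t_{34} = 4, t_{35} = 20, t_{36} = 1, t_{37} = 21, t_{38} = 22, t_{39} = 20, t_{40} = 19, t_{41} = 16, t_{42} = 12, t_{43} = 5, t_{44} = 17, t_{45} = 22, t_{46} = 16, t_{47} = 15, t_{48} = 8, t_{49} = 0.
The sequence repeats with period 48.
(2807 - 0) mod 48 = 23, so t_{2807} = t_{23} = 8.

8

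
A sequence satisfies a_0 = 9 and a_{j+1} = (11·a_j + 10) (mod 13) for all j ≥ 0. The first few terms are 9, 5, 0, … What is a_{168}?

9

We have a_0 = 9, a_1 = 5, a_2 = 0, a_3 = 10, a_4 = 3, a_5 = 4, a_6 = 2, a_7 = 6, a_8 = 11, a_9 = 1, a_{10} = 8, a_{11} = 7, a_{12} = 9.
Since a_{12} = a_0 = 9, the sequence is periodic with period 12.
So a_{168} = a_{0 + ((168-0) mod 12)} = a_0 = 9.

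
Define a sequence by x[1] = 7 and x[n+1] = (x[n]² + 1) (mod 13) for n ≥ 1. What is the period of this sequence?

Listing terms: x[1] = 7,  x[2] = 11,  x[3] = 5,  x[4] = 0,  x[5] = 1,  x[6] = 2,  x[7] = 5.
Since x[7] = x[3] = 5, the sequence is eventually periodic: after a pre-period of length 2 it cycles with period 4.

4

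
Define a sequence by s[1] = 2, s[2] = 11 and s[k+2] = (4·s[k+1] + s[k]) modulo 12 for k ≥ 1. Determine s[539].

10

We have s[1] = 2; s[2] = 11; s[3] = 10; s[4] = 3; s[5] = 10; s[6] = 7; s[7] = 2; s[8] = 3; s[9] = 2; s[10] = 11.
The sequence repeats with period 8.
(539 - 1) mod 8 = 2, so s[539] = s[3] = 10.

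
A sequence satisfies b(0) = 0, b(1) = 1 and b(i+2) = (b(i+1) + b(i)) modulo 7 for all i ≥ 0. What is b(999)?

We have b(0) = 0,  b(1) = 1,  b(2) = 1,  b(3) = 2,  b(4) = 3,  b(5) = 5,  b(6) = 1,  b(7) = 6,  b(8) = 0,  b(9) = 6,  b(10) = 6,  b(11) = 5,  b(12) = 4,  b(13) = 2,  b(14) = 6,  b(15) = 1,  b(16) = 0,  b(17) = 1.
Since (b(16), b(17)) = (b(0), b(1)) = (0, 1) (two consecutive terms determine the rest), the sequence is periodic with period 16.
(999 - 0) mod 16 = 7, so b(999) = b(7) = 6.

6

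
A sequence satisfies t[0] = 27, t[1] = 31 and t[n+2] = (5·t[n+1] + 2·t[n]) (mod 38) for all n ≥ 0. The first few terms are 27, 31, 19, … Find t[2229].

7

Listing terms: t[0] = 27,  t[1] = 31,  t[2] = 19,  t[3] = 5,  t[4] = 25,  t[5] = 21,  t[6] = 3,  t[7] = 19,  t[8] = 25,  t[9] = 11,  t[10] = 29,  t[11] = 15,  t[12] = 19,  t[13] = 11,  t[14] = 17,  t[15] = 31,  t[16] = 37,  t[17] = 19,  t[18] = 17,  t[19] = 9,  t[20] = 3,  t[21] = 33,  t[22] = 19,  t[23] = 9,  t[24] = 7,  t[25] = 15,  t[26] = 13,  t[27] = 19,  t[28] = 7,  t[29] = 35,  t[30] = 37,  t[31] = 27,  t[32] = 19,  t[33] = 35,  t[34] = 23,  t[35] = 33,  t[36] = 21,  t[37] = 19,  t[38] = 23,  t[39] = 1,  t[40] = 13,  t[41] = 29,  t[42] = 19,  t[43] = 1,  t[44] = 5,  t[45] = 27,  t[46] = 31.
The sequence repeats with period 45.
So t[2229] = t[0 + ((2229-0) mod 45)] = t[24] = 7.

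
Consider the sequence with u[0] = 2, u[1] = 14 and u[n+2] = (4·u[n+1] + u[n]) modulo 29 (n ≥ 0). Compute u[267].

14

u[0] = 2; u[1] = 14; u[2] = 0; u[3] = 14; u[4] = 27; u[5] = 6; u[6] = 22; u[7] = 7; u[8] = 21; u[9] = 4; u[10] = 8; u[11] = 7; u[12] = 7; u[13] = 6; u[14] = 2; u[15] = 14.
The sequence repeats with period 14.
(267 - 0) mod 14 = 1, so u[267] = u[1] = 14.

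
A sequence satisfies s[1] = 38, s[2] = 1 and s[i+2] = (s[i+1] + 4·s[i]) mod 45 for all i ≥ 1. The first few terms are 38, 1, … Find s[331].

18

Computing terms: s[1] = 38; s[2] = 1; s[3] = 18; s[4] = 22; s[5] = 4; s[6] = 2; s[7] = 18; s[8] = 26; s[9] = 8; s[10] = 22; s[11] = 9; s[12] = 7; s[13] = 43; s[14] = 26; s[15] = 18; s[16] = 32; s[17] = 14; s[18] = 7; s[19] = 18; s[20] = 1; s[21] = 28; s[22] = 32; s[23] = 9; s[24] = 2; s[25] = 38; s[26] = 1.
The sequence repeats with period 24.
So s[331] = s[1 + ((331-1) mod 24)] = s[19] = 18.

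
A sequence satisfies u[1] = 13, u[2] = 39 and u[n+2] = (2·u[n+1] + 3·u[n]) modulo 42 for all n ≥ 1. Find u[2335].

27

Computing terms: u[1] = 13,  u[2] = 39,  u[3] = 33,  u[4] = 15,  u[5] = 3,  u[6] = 9,  u[7] = 27,  u[8] = 39,  u[9] = 33.
Since (u[8], u[9]) = (u[2], u[3]) = (39, 33) (two consecutive terms determine the rest), the sequence is eventually periodic: after a pre-period of length 1 it cycles with period 6.
For n ≥ 2, u[n] depends only on (n - 2) mod 6. (2335 - 2) mod 6 = 5, so u[2335] = u[7] = 27.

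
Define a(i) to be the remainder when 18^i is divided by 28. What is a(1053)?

8

a(0) = 1,  a(1) = 18,  a(2) = 16,  a(3) = 8,  a(4) = 4,  a(5) = 16.
Since a(5) = a(2) = 16, the sequence is eventually periodic: after a pre-period of length 2 it cycles with period 3.
For i ≥ 2, a(i) depends only on (i - 2) mod 3. (1053 - 2) mod 3 = 1, so a(1053) = a(3) = 8.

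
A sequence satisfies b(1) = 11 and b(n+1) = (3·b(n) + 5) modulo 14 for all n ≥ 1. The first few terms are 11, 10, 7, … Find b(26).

10

Computing terms: b(1) = 11, b(2) = 10, b(3) = 7, b(4) = 12, b(5) = 13, b(6) = 2, b(7) = 11.
Since b(7) = b(1) = 11, the sequence is periodic with period 6.
So b(26) = b(1 + ((26-1) mod 6)) = b(2) = 10.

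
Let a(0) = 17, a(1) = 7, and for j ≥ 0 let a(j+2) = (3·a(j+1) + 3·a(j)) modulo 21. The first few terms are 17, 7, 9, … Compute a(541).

Listing terms: a(0) = 17; a(1) = 7; a(2) = 9; a(3) = 6; a(4) = 3; a(5) = 6; a(6) = 6; a(7) = 15; a(8) = 0; a(9) = 3; a(10) = 9; a(11) = 15; a(12) = 9; a(13) = 9; a(14) = 12; a(15) = 0; a(16) = 15; a(17) = 3; a(18) = 12; a(19) = 3; a(20) = 3; a(21) = 18; a(22) = 0; a(23) = 12; a(24) = 15; a(25) = 18; a(26) = 15; a(27) = 15; a(28) = 6; a(29) = 0; a(30) = 18; a(31) = 12; a(32) = 6; a(33) = 12; a(34) = 12; a(35) = 9; a(36) = 0; a(37) = 6; a(38) = 18; a(39) = 9; a(40) = 18; a(41) = 18; a(42) = 3; a(43) = 0; a(44) = 9; a(45) = 6.
Since (a(44), a(45)) = (a(2), a(3)) = (9, 6) (two consecutive terms determine the rest), the sequence is eventually periodic: after a pre-period of length 2 it cycles with period 42.
For j ≥ 2, a(j) depends only on (j - 2) mod 42. (541 - 2) mod 42 = 35, so a(541) = a(37) = 6.

6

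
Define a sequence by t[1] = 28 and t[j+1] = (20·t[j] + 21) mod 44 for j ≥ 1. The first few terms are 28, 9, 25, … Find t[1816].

Listing terms: t[1] = 28; t[2] = 9; t[3] = 25; t[4] = 37; t[5] = 13; t[6] = 17; t[7] = 9.
Since t[7] = t[2] = 9, the sequence is eventually periodic: after a pre-period of length 1 it cycles with period 5.
For j ≥ 2, t[j] depends only on (j - 2) mod 5. (1816 - 2) mod 5 = 4, so t[1816] = t[6] = 17.

17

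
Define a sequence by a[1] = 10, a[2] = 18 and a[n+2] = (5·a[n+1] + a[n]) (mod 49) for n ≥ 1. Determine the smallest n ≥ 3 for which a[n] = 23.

39

Computing terms: a[1] = 10; a[2] = 18; a[3] = 2; a[4] = 28; a[5] = 44; a[6] = 3; a[7] = 10; a[8] = 4; a[9] = 30; a[10] = 7; a[11] = 16; a[12] = 38; a[13] = 10; a[14] = 39; a[15] = 9; a[16] = 35; a[17] = 37; a[18] = 24; a[19] = 10; a[20] = 25; a[21] = 37; a[22] = 14; a[23] = 9; a[24] = 10; a[25] = 10; a[26] = 11; a[27] = 16; a[28] = 42; a[29] = 30; a[30] = 45; a[31] = 10; a[32] = 46; a[33] = 44; a[34] = 21; a[35] = 2; a[36] = 31; a[37] = 10; a[38] = 32; a[39] = 23; a[40] = 0; a[41] = 23; a[42] = 17; a[43] = 10; a[44] = 18.
The sequence repeats with period 42.
The value 23 first appears (with n ≥ 3) at a[39].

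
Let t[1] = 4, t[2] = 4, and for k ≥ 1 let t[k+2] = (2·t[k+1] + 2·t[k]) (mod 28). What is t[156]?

t[1] = 4,  t[2] = 4,  t[3] = 16,  t[4] = 12,  t[5] = 0,  t[6] = 24,  t[7] = 20,  t[8] = 4,  t[9] = 20,  t[10] = 20,  t[11] = 24,  t[12] = 4,  t[13] = 0,  t[14] = 8,  t[15] = 16,  t[16] = 20,  t[17] = 16,  t[18] = 16,  t[19] = 8,  t[20] = 20,  t[21] = 0,  t[22] = 12,  t[23] = 24,  t[24] = 16,  t[25] = 24,  t[26] = 24,  t[27] = 12,  t[28] = 16,  t[29] = 0,  t[30] = 4,  t[31] = 8,  t[32] = 24,  t[33] = 8,  t[34] = 8,  t[35] = 4,  t[36] = 24,  t[37] = 0,  t[38] = 20,  t[39] = 12,  t[40] = 8,  t[41] = 12,  t[42] = 12,  t[43] = 20,  t[44] = 8,  t[45] = 0,  t[46] = 16,  t[47] = 4,  t[48] = 12,  t[49] = 4,  t[50] = 4.
The sequence repeats with period 48.
(156 - 1) mod 48 = 11, so t[156] = t[12] = 4.

4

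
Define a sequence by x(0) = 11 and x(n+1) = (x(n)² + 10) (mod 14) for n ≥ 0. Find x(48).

Computing terms: x(0) = 11,  x(1) = 5,  x(2) = 7,  x(3) = 3,  x(4) = 5.
Since x(4) = x(1) = 5, the sequence is eventually periodic: after a pre-period of length 1 it cycles with period 3.
For n ≥ 1, x(n) depends only on (n - 1) mod 3. (48 - 1) mod 3 = 2, so x(48) = x(3) = 3.

3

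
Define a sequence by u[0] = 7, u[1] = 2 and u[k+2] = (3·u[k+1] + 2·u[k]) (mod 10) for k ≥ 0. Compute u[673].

2

We have u[0] = 7,  u[1] = 2,  u[2] = 0,  u[3] = 4,  u[4] = 2,  u[5] = 4,  u[6] = 6,  u[7] = 6,  u[8] = 0,  u[9] = 2,  u[10] = 6,  u[11] = 2,  u[12] = 8,  u[13] = 8,  u[14] = 0,  u[15] = 6,  u[16] = 8,  u[17] = 6,  u[18] = 4,  u[19] = 4,  u[20] = 0,  u[21] = 8,  u[22] = 4,  u[23] = 8,  u[24] = 2,  u[25] = 2,  u[26] = 0.
Since (u[25], u[26]) = (u[1], u[2]) = (2, 0) (two consecutive terms determine the rest), the sequence is eventually periodic: after a pre-period of length 1 it cycles with period 24.
For k ≥ 1, u[k] depends only on (k - 1) mod 24. (673 - 1) mod 24 = 0, so u[673] = u[1] = 2.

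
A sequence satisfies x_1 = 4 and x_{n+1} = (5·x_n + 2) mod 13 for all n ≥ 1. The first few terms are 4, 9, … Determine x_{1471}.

We have x_1 = 4,  x_2 = 9,  x_3 = 8,  x_4 = 3,  x_5 = 4.
The sequence repeats with period 4.
(1471 - 1) mod 4 = 2, so x_{1471} = x_3 = 8.

8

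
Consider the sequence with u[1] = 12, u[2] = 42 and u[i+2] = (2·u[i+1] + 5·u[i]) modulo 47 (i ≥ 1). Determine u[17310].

21

We have u[1] = 12, u[2] = 42, u[3] = 3, u[4] = 28, u[5] = 24, u[6] = 0, u[7] = 26, u[8] = 5, u[9] = 46, u[10] = 23, u[11] = 41, u[12] = 9, u[13] = 35, u[14] = 21, u[15] = 29, u[16] = 22, u[17] = 1, u[18] = 18, u[19] = 41, u[20] = 31, u[21] = 32, u[22] = 31, u[23] = 34, u[24] = 35, u[25] = 5, u[26] = 44, u[27] = 19, u[28] = 23, u[29] = 0, u[30] = 21, u[31] = 42, u[32] = 1, u[33] = 24, u[34] = 6, u[35] = 38, u[36] = 12, u[37] = 26, u[38] = 18, u[39] = 25, u[40] = 46, u[41] = 29, u[42] = 6, u[43] = 16, u[44] = 15, u[45] = 16, u[46] = 13, u[47] = 12, u[48] = 42.
The sequence repeats with period 46.
So u[17310] = u[1 + ((17310-1) mod 46)] = u[14] = 21.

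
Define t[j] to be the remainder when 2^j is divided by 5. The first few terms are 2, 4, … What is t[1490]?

We have t[1] = 2; t[2] = 4; t[3] = 3; t[4] = 1; t[5] = 2.
The sequence repeats with period 4.
So t[1490] = t[1 + ((1490-1) mod 4)] = t[2] = 4.

4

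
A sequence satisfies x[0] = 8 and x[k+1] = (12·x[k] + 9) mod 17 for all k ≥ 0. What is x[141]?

16

Listing terms: x[0] = 8; x[1] = 3; x[2] = 11; x[3] = 5; x[4] = 1; x[5] = 4; x[6] = 6; x[7] = 13; x[8] = 12; x[9] = 0; x[10] = 9; x[11] = 15; x[12] = 2; x[13] = 16; x[14] = 14; x[15] = 7; x[16] = 8.
Since x[16] = x[0] = 8, the sequence is periodic with period 16.
So x[141] = x[0 + ((141-0) mod 16)] = x[13] = 16.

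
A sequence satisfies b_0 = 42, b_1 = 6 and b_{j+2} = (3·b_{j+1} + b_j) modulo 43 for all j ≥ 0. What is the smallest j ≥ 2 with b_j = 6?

13

We have b_0 = 42; b_1 = 6; b_2 = 17; b_3 = 14; b_4 = 16; b_5 = 19; b_6 = 30; b_7 = 23; b_8 = 13; b_9 = 19; b_{10} = 27; b_{11} = 14; b_{12} = 26; b_{13} = 6; b_{14} = 1; b_{15} = 9; b_{16} = 28; b_{17} = 7; b_{18} = 6; b_{19} = 25; b_{20} = 38; b_{21} = 10; b_{22} = 25; b_{23} = 42; b_{24} = 22; b_{25} = 22; b_{26} = 2; b_{27} = 28; b_{28} = 0; b_{29} = 28; b_{30} = 41; b_{31} = 22; b_{32} = 21; b_{33} = 42; b_{34} = 18; b_{35} = 10; b_{36} = 5; b_{37} = 25; b_{38} = 37; b_{39} = 7; b_{40} = 15; b_{41} = 9; b_{42} = 42; b_{43} = 6.
The sequence repeats with period 42.
The value 6 first appears (with j ≥ 2) at b_{13}.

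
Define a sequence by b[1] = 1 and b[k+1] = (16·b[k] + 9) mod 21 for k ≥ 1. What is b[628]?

Computing terms: b[1] = 1, b[2] = 4, b[3] = 10, b[4] = 1.
The sequence repeats with period 3.
So b[628] = b[1 + ((628-1) mod 3)] = b[1] = 1.

1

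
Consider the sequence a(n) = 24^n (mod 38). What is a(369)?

a(1) = 24; a(2) = 6; a(3) = 30; a(4) = 36; a(5) = 28; a(6) = 26; a(7) = 16; a(8) = 4; a(9) = 20; a(10) = 24.
Since a(10) = a(1) = 24, the sequence is periodic with period 9.
So a(369) = a(1 + ((369-1) mod 9)) = a(9) = 20.

20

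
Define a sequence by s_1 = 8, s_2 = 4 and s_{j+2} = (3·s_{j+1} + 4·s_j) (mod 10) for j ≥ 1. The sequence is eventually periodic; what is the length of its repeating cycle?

10

Listing terms: s_1 = 8,  s_2 = 4,  s_3 = 4,  s_4 = 8,  s_5 = 0,  s_6 = 2,  s_7 = 6,  s_8 = 6,  s_9 = 2,  s_{10} = 0,  s_{11} = 8,  s_{12} = 4.
The sequence repeats with period 10.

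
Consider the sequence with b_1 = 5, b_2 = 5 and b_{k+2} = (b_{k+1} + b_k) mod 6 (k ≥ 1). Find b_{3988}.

3

Listing terms: b_1 = 5, b_2 = 5, b_3 = 4, b_4 = 3, b_5 = 1, b_6 = 4, b_7 = 5, b_8 = 3, b_9 = 2, b_{10} = 5, b_{11} = 1, b_{12} = 0, b_{13} = 1, b_{14} = 1, b_{15} = 2, b_{16} = 3, b_{17} = 5, b_{18} = 2, b_{19} = 1, b_{20} = 3, b_{21} = 4, b_{22} = 1, b_{23} = 5, b_{24} = 0, b_{25} = 5, b_{26} = 5.
The sequence repeats with period 24.
(3988 - 1) mod 24 = 3, so b_{3988} = b_4 = 3.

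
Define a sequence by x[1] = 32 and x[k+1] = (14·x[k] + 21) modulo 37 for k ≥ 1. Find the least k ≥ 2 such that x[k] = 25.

x[1] = 32,  x[2] = 25,  x[3] = 1,  x[4] = 35,  x[5] = 30,  x[6] = 34,  x[7] = 16,  x[8] = 23,  x[9] = 10,  x[10] = 13,  x[11] = 18,  x[12] = 14,  x[13] = 32.
Since x[13] = x[1] = 32, the sequence is periodic with period 12.
The value 25 first appears (with k ≥ 2) at x[2].

2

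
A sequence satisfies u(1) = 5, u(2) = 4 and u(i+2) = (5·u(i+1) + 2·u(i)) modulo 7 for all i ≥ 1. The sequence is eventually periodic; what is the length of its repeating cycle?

48

Listing terms: u(1) = 5,  u(2) = 4,  u(3) = 2,  u(4) = 4,  u(5) = 3,  u(6) = 2,  u(7) = 2,  u(8) = 0,  u(9) = 4,  u(10) = 6,  u(11) = 3,  u(12) = 6,  u(13) = 1,  u(14) = 3,  u(15) = 3,  u(16) = 0,  u(17) = 6,  u(18) = 2,  u(19) = 1,  u(20) = 2,  u(21) = 5,  u(22) = 1,  u(23) = 1,  u(24) = 0,  u(25) = 2,  u(26) = 3,  u(27) = 5,  u(28) = 3,  u(29) = 4,  u(30) = 5,  u(31) = 5,  u(32) = 0,  u(33) = 3,  u(34) = 1,  u(35) = 4,  u(36) = 1,  u(37) = 6,  u(38) = 4,  u(39) = 4,  u(40) = 0,  u(41) = 1,  u(42) = 5,  u(43) = 6,  u(44) = 5,  u(45) = 2,  u(46) = 6,  u(47) = 6,  u(48) = 0,  u(49) = 5,  u(50) = 4.
The sequence repeats with period 48.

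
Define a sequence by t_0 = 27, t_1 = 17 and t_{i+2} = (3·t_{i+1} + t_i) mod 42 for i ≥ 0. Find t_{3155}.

20

We have t_0 = 27,  t_1 = 17,  t_2 = 36,  t_3 = 41,  t_4 = 33,  t_5 = 14,  t_6 = 33,  t_7 = 29,  t_8 = 36,  t_9 = 11,  t_{10} = 27,  t_{11} = 8,  t_{12} = 9,  t_{13} = 35,  t_{14} = 30,  t_{15} = 41,  t_{16} = 27,  t_{17} = 38,  t_{18} = 15,  t_{19} = 41,  t_{20} = 12,  t_{21} = 35,  t_{22} = 33,  t_{23} = 8,  t_{24} = 15,  t_{25} = 11,  t_{26} = 6,  t_{27} = 29,  t_{28} = 9,  t_{29} = 14,  t_{30} = 9,  t_{31} = 41,  t_{32} = 6,  t_{33} = 17,  t_{34} = 15,  t_{35} = 20,  t_{36} = 33,  t_{37} = 35,  t_{38} = 12,  t_{39} = 29,  t_{40} = 15,  t_{41} = 32,  t_{42} = 27,  t_{43} = 29,  t_{44} = 30,  t_{45} = 35,  t_{46} = 9,  t_{47} = 20,  t_{48} = 27,  t_{49} = 17.
Since (t_{48}, t_{49}) = (t_0, t_1) = (27, 17) (two consecutive terms determine the rest), the sequence is periodic with period 48.
So t_{3155} = t_{0 + ((3155-0) mod 48)} = t_{35} = 20.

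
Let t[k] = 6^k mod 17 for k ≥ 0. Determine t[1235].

t[0] = 1, t[1] = 6, t[2] = 2, t[3] = 12, t[4] = 4, t[5] = 7, t[6] = 8, t[7] = 14, t[8] = 16, t[9] = 11, t[10] = 15, t[11] = 5, t[12] = 13, t[13] = 10, t[14] = 9, t[15] = 3, t[16] = 1.
The sequence repeats with period 16.
So t[1235] = t[0 + ((1235-0) mod 16)] = t[3] = 12.

12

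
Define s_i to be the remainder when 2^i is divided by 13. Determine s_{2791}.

s_1 = 2,  s_2 = 4,  s_3 = 8,  s_4 = 3,  s_5 = 6,  s_6 = 12,  s_7 = 11,  s_8 = 9,  s_9 = 5,  s_{10} = 10,  s_{11} = 7,  s_{12} = 1,  s_{13} = 2.
Since s_{13} = s_1 = 2, the sequence is periodic with period 12.
So s_{2791} = s_{1 + ((2791-1) mod 12)} = s_7 = 11.

11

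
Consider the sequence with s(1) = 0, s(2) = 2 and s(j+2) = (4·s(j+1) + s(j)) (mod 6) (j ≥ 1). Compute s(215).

4

Listing terms: s(1) = 0; s(2) = 2; s(3) = 2; s(4) = 4; s(5) = 0; s(6) = 4; s(7) = 4; s(8) = 2; s(9) = 0; s(10) = 2.
Since (s(9), s(10)) = (s(1), s(2)) = (0, 2) (two consecutive terms determine the rest), the sequence is periodic with period 8.
So s(215) = s(1 + ((215-1) mod 8)) = s(7) = 4.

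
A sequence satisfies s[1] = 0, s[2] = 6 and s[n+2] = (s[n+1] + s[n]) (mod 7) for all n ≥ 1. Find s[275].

6

s[1] = 0, s[2] = 6, s[3] = 6, s[4] = 5, s[5] = 4, s[6] = 2, s[7] = 6, s[8] = 1, s[9] = 0, s[10] = 1, s[11] = 1, s[12] = 2, s[13] = 3, s[14] = 5, s[15] = 1, s[16] = 6, s[17] = 0, s[18] = 6.
The sequence repeats with period 16.
(275 - 1) mod 16 = 2, so s[275] = s[3] = 6.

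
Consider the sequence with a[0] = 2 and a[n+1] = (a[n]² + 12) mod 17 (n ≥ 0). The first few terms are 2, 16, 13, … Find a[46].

14

We have a[0] = 2, a[1] = 16, a[2] = 13, a[3] = 11, a[4] = 14, a[5] = 4, a[6] = 11.
Since a[6] = a[3] = 11, the sequence is eventually periodic: after a pre-period of length 3 it cycles with period 3.
For n ≥ 3, a[n] depends only on (n - 3) mod 3. (46 - 3) mod 3 = 1, so a[46] = a[4] = 14.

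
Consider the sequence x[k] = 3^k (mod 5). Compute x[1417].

3

Computing terms: x[0] = 1, x[1] = 3, x[2] = 4, x[3] = 2, x[4] = 1.
Since x[4] = x[0] = 1, the sequence is periodic with period 4.
(1417 - 0) mod 4 = 1, so x[1417] = x[1] = 3.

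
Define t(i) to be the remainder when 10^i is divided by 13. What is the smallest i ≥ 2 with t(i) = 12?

3

We have t(1) = 10; t(2) = 9; t(3) = 12; t(4) = 3; t(5) = 4; t(6) = 1; t(7) = 10.
Since t(7) = t(1) = 10, the sequence is periodic with period 6.
The value 12 first appears (with i ≥ 2) at t(3).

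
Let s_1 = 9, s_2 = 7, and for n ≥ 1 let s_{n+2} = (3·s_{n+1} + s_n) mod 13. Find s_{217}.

9

We have s_1 = 9; s_2 = 7; s_3 = 4; s_4 = 6; s_5 = 9; s_6 = 7.
Since (s_5, s_6) = (s_1, s_2) = (9, 7) (two consecutive terms determine the rest), the sequence is periodic with period 4.
So s_{217} = s_{1 + ((217-1) mod 4)} = s_1 = 9.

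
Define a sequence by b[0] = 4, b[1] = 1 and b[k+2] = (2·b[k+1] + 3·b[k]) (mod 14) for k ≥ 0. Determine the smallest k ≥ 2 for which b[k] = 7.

5

Computing terms: b[0] = 4, b[1] = 1, b[2] = 0, b[3] = 3, b[4] = 6, b[5] = 7, b[6] = 4, b[7] = 1.
Since (b[6], b[7]) = (b[0], b[1]) = (4, 1) (two consecutive terms determine the rest), the sequence is periodic with period 6.
The value 7 first appears (with k ≥ 2) at b[5].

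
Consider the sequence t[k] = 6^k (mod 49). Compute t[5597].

We have t[0] = 1; t[1] = 6; t[2] = 36; t[3] = 20; t[4] = 22; t[5] = 34; t[6] = 8; t[7] = 48; t[8] = 43; t[9] = 13; t[10] = 29; t[11] = 27; t[12] = 15; t[13] = 41; t[14] = 1.
Since t[14] = t[0] = 1, the sequence is periodic with period 14.
(5597 - 0) mod 14 = 11, so t[5597] = t[11] = 27.

27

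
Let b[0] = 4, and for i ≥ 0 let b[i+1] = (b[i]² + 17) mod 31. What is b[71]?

24

Computing terms: b[0] = 4,  b[1] = 2,  b[2] = 21,  b[3] = 24,  b[4] = 4.
Since b[4] = b[0] = 4, the sequence is periodic with period 4.
So b[71] = b[0 + ((71-0) mod 4)] = b[3] = 24.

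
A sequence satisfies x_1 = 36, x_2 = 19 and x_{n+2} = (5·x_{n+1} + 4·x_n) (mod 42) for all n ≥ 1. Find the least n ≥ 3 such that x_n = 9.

Listing terms: x_1 = 36; x_2 = 19; x_3 = 29; x_4 = 11; x_5 = 3; x_6 = 17; x_7 = 13; x_8 = 7; x_9 = 3; x_{10} = 1; x_{11} = 17; x_{12} = 5; x_{13} = 9; x_{14} = 23; x_{15} = 25; x_{16} = 7; x_{17} = 9; x_{18} = 31; x_{19} = 23; x_{20} = 29; x_{21} = 27; x_{22} = 41; x_{23} = 19; x_{24} = 7; x_{25} = 27; x_{26} = 37; x_{27} = 41; x_{28} = 17; x_{29} = 39; x_{30} = 11; x_{31} = 1; x_{32} = 7; x_{33} = 39; x_{34} = 13; x_{35} = 11; x_{36} = 23; x_{37} = 33; x_{38} = 5; x_{39} = 31; x_{40} = 7; x_{41} = 33; x_{42} = 25; x_{43} = 5; x_{44} = 41; x_{45} = 15; x_{46} = 29; x_{47} = 37; x_{48} = 7; x_{49} = 15; x_{50} = 19; x_{51} = 29.
Since (x_{50}, x_{51}) = (x_2, x_3) = (19, 29) (two consecutive terms determine the rest), the sequence is eventually periodic: after a pre-period of length 1 it cycles with period 48.
The value 9 first appears (with n ≥ 3) at x_{13}.

13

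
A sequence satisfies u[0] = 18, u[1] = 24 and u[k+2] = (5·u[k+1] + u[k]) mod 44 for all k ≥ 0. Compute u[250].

4

Listing terms: u[0] = 18,  u[1] = 24,  u[2] = 6,  u[3] = 10,  u[4] = 12,  u[5] = 26,  u[6] = 10,  u[7] = 32,  u[8] = 38,  u[9] = 2,  u[10] = 4,  u[11] = 22,  u[12] = 26,  u[13] = 20,  u[14] = 38,  u[15] = 34,  u[16] = 32,  u[17] = 18,  u[18] = 34,  u[19] = 12,  u[20] = 6,  u[21] = 42,  u[22] = 40,  u[23] = 22,  u[24] = 18,  u[25] = 24.
The sequence repeats with period 24.
So u[250] = u[0 + ((250-0) mod 24)] = u[10] = 4.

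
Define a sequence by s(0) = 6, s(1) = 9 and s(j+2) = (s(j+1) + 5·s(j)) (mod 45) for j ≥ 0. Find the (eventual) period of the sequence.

Listing terms: s(0) = 6,  s(1) = 9,  s(2) = 39,  s(3) = 39,  s(4) = 9,  s(5) = 24,  s(6) = 24,  s(7) = 9,  s(8) = 39.
Since (s(7), s(8)) = (s(1), s(2)) = (9, 39) (two consecutive terms determine the rest), the sequence is eventually periodic: after a pre-period of length 1 it cycles with period 6.

6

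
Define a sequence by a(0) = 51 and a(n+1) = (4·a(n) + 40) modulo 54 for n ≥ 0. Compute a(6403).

40

Computing terms: a(0) = 51; a(1) = 28; a(2) = 44; a(3) = 0; a(4) = 40; a(5) = 38; a(6) = 30; a(7) = 52; a(8) = 32; a(9) = 6; a(10) = 10; a(11) = 26; a(12) = 36; a(13) = 22; a(14) = 20; a(15) = 12; a(16) = 34; a(17) = 14; a(18) = 42; a(19) = 46; a(20) = 8; a(21) = 18; a(22) = 4; a(23) = 2; a(24) = 48; a(25) = 16; a(26) = 50; a(27) = 24; a(28) = 28.
Since a(28) = a(1) = 28, the sequence is eventually periodic: after a pre-period of length 1 it cycles with period 27.
For n ≥ 1, a(n) depends only on (n - 1) mod 27. (6403 - 1) mod 27 = 3, so a(6403) = a(4) = 40.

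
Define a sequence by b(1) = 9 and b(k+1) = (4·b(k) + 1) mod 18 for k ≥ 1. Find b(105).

17

Computing terms: b(1) = 9; b(2) = 1; b(3) = 5; b(4) = 3; b(5) = 13; b(6) = 17; b(7) = 15; b(8) = 7; b(9) = 11; b(10) = 9.
The sequence repeats with period 9.
(105 - 1) mod 9 = 5, so b(105) = b(6) = 17.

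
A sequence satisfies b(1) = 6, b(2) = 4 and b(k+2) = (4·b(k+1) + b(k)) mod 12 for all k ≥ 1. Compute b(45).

Listing terms: b(1) = 6,  b(2) = 4,  b(3) = 10,  b(4) = 8,  b(5) = 6,  b(6) = 8,  b(7) = 2,  b(8) = 4,  b(9) = 6,  b(10) = 4.
Since (b(9), b(10)) = (b(1), b(2)) = (6, 4) (two consecutive terms determine the rest), the sequence is periodic with period 8.
(45 - 1) mod 8 = 4, so b(45) = b(5) = 6.

6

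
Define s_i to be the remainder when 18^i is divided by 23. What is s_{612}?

6

s_0 = 1, s_1 = 18, s_2 = 2, s_3 = 13, s_4 = 4, s_5 = 3, s_6 = 8, s_7 = 6, s_8 = 16, s_9 = 12, s_{10} = 9, s_{11} = 1.
Since s_{11} = s_0 = 1, the sequence is periodic with period 11.
So s_{612} = s_{0 + ((612-0) mod 11)} = s_7 = 6.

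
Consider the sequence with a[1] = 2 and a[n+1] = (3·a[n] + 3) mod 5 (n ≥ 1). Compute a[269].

2

We have a[1] = 2,  a[2] = 4,  a[3] = 0,  a[4] = 3,  a[5] = 2.
The sequence repeats with period 4.
(269 - 1) mod 4 = 0, so a[269] = a[1] = 2.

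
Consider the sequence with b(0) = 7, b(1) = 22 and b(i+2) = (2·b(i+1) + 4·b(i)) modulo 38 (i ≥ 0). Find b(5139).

30

Computing terms: b(0) = 7, b(1) = 22, b(2) = 34, b(3) = 4, b(4) = 30, b(5) = 0, b(6) = 6, b(7) = 12, b(8) = 10, b(9) = 30, b(10) = 24, b(11) = 16, b(12) = 14, b(13) = 16, b(14) = 12, b(15) = 12, b(16) = 34, b(17) = 2, b(18) = 26, b(19) = 22, b(20) = 34.
Since (b(19), b(20)) = (b(1), b(2)) = (22, 34) (two consecutive terms determine the rest), the sequence is eventually periodic: after a pre-period of length 1 it cycles with period 18.
For i ≥ 1, b(i) depends only on (i - 1) mod 18. (5139 - 1) mod 18 = 8, so b(5139) = b(9) = 30.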